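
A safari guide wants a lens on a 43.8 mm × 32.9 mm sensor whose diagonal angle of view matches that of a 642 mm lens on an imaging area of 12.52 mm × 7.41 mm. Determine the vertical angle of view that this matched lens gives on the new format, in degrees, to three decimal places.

Sensor diagonal = √(12.52² + 7.41²) = √211.6585 ≈ 14.5485 mm.
Sensor diagonal = √(43.8² + 32.9²) = √3000.8500 ≈ 54.7800 mm.
Equal diagonal AOV ⇒ f₂ = f₁ · 54.7800/14.5485 = 642 × 3.76534 ≈ 2417.3488 mm.
Vertical AOV on the new format = 2·arctan(32.9 / (2 × 2417.3488)) = 2·arctan(0.00680) ≈ 0.7798°.

0.780°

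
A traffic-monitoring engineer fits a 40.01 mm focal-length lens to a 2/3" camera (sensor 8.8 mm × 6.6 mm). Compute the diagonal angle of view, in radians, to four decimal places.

Sensor diagonal = √(8.8² + 6.6²) = √121.0000 ≈ 11.0000 mm.
Angle of view α = 2·arctan(d/2f) with d = 11.0000 mm and f = 40.01 mm.
d/2f = 0.13747; arctan(0.13747) ≈ 0.1366 rad, so α ≈ 0.2732 rad.

0.2732 rad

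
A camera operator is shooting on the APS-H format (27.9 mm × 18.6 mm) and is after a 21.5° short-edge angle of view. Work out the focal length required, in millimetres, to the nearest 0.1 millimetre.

From α = 2·arctan(h/2f) we get f = h / (2·tan(α/2)).
With h = 18.6 mm and α/2 = 10.75°, tan(α/2) ≈ 0.18986, so f ≈ 18.6 / 0.37971 ≈ 48.9845 mm.

49.0 mm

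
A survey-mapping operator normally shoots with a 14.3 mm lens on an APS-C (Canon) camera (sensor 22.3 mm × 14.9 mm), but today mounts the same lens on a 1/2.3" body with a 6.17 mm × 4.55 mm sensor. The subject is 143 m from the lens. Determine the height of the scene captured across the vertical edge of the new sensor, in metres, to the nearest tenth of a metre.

45.5 m

The focal length stays 14.3 mm; the relevant sensor dimension is now h = 4.55 mm. Object distance dₒ = 143 m = 143000 mm.
Thin-lens field height W = h·(dₒ − f)/f = 4.55 × (143000 − 14.3)/14.3 ≈ 45495.450 mm = 45.4955 m.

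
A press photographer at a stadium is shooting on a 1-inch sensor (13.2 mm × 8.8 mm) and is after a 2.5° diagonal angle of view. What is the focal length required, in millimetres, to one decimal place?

Sensor diagonal = √(13.2² + 8.8²) = √251.6800 ≈ 15.8644 mm.
From α = 2·arctan(d/2f) we get f = d / (2·tan(α/2)).
With d = 15.8644 mm and α/2 = 1.25°, tan(α/2) ≈ 0.02182, so f ≈ 15.8644 / 0.04364 ≈ 363.5282 mm.

363.5 mm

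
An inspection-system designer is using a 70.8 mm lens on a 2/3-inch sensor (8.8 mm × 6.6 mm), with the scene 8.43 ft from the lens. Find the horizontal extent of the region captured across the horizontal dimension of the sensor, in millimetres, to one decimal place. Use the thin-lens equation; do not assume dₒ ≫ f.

dₒ: 8.43 ft × 304.8 mm/ft = 2569.46 mm.
Similar triangles through the lens centre give W/dₒ = w/dᵢ; with 1/f = 1/dₒ + 1/dᵢ this gives W = w·(dₒ − f)/f.
W = 8.8 mm × (2569.46 − 70.8) / 70.8 = 8.8 × 35.2919 ≈ 310.568 mm.

310.6 mm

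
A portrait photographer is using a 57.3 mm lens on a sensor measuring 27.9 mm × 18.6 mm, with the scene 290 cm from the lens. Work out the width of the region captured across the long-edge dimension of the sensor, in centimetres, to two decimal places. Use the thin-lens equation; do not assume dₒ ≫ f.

dₒ: 290 cm = 2900 mm.
Similar triangles through the lens centre give W/dₒ = w/dᵢ; with 1/f = 1/dₒ + 1/dᵢ this gives W = w·(dₒ − f)/f.
W = 27.9 mm × (2900 − 57.3) / 57.3 = 27.9 × 49.6108 ≈ 1384.142 mm = 138.414 cm.

138.41 cm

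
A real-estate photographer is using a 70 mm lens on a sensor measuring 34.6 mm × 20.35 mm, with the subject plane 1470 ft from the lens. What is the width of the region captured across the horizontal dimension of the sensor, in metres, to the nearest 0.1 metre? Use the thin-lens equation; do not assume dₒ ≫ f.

221.4 m

dₒ: 1470 ft × 304.8 mm/ft = 448055.99 mm.
Similar triangles through the lens centre give W/dₒ = w/dᵢ; with 1/f = 1/dₒ + 1/dᵢ this gives W = w·(dₒ − f)/f.
W = 34.6 mm × (448056 − 70) / 70 = 34.6 × 6399.7998 ≈ 221433.073 mm = 221.433 m.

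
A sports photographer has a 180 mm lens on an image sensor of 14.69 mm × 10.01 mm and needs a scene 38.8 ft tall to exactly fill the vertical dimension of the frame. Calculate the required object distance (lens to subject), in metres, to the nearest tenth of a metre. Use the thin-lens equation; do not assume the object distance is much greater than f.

212.8 m

W: 38.8 ft × 304.8 mm/ft = 11826.24 mm.
Magnification m = h/W = dᵢ/dₒ; combined with 1/f = 1/dₒ + 1/dᵢ this gives dₒ = f·(1 + W/h).
dₒ = 180 mm × (1 + 11826.2/10.01) = 180 × 1182.4425 ≈ 212839.654 mm = 212.84 m.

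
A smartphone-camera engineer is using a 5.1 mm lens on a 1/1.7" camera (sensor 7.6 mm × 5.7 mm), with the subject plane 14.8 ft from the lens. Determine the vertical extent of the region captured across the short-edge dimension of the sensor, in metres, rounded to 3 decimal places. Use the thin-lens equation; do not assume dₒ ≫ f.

dₒ: 14.8 ft × 304.8 mm/ft = 4511.04 mm.
Similar triangles through the lens centre give W/dₒ = h/dᵢ; with 1/f = 1/dₒ + 1/dᵢ this gives W = h·(dₒ − f)/f.
W = 5.7 mm × (4511.04 − 5.1) / 5.1 = 5.7 × 883.5176 ≈ 5036.050 mm = 5.03605 m.

5.036 m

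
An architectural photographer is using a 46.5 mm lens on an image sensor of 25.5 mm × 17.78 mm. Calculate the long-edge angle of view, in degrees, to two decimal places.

Angle of view α = 2·arctan(w/2f) with w = 25.5 mm and f = 46.5 mm.
w/2f = 0.27419; arctan(0.27419) ≈ 15.3333°, so α ≈ 30.6666°.

30.67°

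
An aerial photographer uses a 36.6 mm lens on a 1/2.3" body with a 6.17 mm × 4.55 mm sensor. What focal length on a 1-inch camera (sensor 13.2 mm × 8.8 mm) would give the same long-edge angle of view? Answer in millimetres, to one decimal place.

Equal angle of view means equal width/f ratio, so f₂ = f₁ · (width₂/width₁) = 36.6 × 13.2/6.17.
f₂ = 36.6 × 2.13938 ≈ 78.301 mm.

78.3 mm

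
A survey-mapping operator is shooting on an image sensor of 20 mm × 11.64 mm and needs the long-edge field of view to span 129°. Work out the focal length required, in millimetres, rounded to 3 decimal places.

4.770 mm

From α = 2·arctan(w/2f) we get f = w / (2·tan(α/2)).
With w = 20 mm and α/2 = 64.5°, tan(α/2) ≈ 2.09654, so f ≈ 20 / 4.19309 ≈ 4.7698 mm.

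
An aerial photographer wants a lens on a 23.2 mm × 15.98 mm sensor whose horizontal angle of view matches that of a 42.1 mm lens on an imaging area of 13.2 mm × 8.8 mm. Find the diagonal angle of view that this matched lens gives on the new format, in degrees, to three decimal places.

Equal horizontal AOV ⇒ f₂ = f₁ · 23.2/13.2 = 42.1 × 1.75758 ≈ 73.9939 mm.
Sensor diagonal = √(23.2² + 15.98²) = √793.6004 ≈ 28.1709 mm.
Diagonal AOV on the new format = 2·arctan(28.1709 / (2 × 73.9939)) = 2·arctan(0.19036) ≈ 21.5557°.

21.556°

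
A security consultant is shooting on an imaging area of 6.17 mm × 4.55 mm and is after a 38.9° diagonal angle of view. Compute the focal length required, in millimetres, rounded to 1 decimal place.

10.9 mm

Sensor diagonal = √(6.17² + 4.55²) = √58.7714 ≈ 7.6663 mm.
From α = 2·arctan(d/2f) we get f = d / (2·tan(α/2)).
With d = 7.6663 mm and α/2 = 19.45°, tan(α/2) ≈ 0.35314, so f ≈ 7.6663 / 0.70627 ≈ 10.8545 mm.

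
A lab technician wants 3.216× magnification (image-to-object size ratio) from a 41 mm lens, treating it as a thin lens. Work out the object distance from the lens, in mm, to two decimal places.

53.75 mm

With m = dᵢ/dₒ and 1/f = 1/dₒ + 1/dᵢ, substituting dᵢ = m·dₒ gives 1/f = (1 + 1/m)/dₒ, hence dₒ = f·(1 + 1/m).
dₒ = 41 × (1 + 1/3.216) = 41 × 1.31095 ≈ 53.749 mm.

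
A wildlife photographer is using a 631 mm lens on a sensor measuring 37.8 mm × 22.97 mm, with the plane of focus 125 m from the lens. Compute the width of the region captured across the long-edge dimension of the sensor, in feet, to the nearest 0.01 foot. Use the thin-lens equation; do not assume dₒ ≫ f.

dₒ: 125 m = 125000 mm.
Similar triangles through the lens centre give W/dₒ = w/dᵢ; with 1/f = 1/dₒ + 1/dᵢ this gives W = w·(dₒ − f)/f.
W = 37.8 mm × (125000 − 631) / 631 = 37.8 × 197.0983 ≈ 7450.314 mm = 7450.314/304.8 ft = 24.4433 ft.

24.44 ft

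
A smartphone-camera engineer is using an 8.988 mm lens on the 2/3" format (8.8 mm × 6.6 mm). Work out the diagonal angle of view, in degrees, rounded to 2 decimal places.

62.93°

Sensor diagonal = √(8.8² + 6.6²) = √121.0000 ≈ 11.0000 mm.
Angle of view α = 2·arctan(d/2f) with d = 11.0000 mm and f = 8.988 mm.
d/2f = 0.61193; arctan(0.61193) ≈ 31.4636°, so α ≈ 62.9272°.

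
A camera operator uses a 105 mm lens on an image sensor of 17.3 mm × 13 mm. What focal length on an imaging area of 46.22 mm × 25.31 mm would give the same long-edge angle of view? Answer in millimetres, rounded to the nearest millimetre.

Equal angle of view means equal width/f ratio, so f₂ = f₁ · (width₂/width₁) = 105 × 46.22/17.3.
f₂ = 105 × 2.67168 ≈ 280.526 mm.

281 mm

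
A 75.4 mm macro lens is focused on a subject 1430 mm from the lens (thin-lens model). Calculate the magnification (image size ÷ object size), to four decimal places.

Thin lens: 1/f = 1/dₒ + 1/dᵢ → 1/dᵢ = 1/75.4 − 1/1430 = 0.0125633 mm⁻¹, so dᵢ ≈ 79.5969 mm.
Magnification m = dᵢ/dₒ = 79.5969/1430 ≈ 0.05566.

0.0557×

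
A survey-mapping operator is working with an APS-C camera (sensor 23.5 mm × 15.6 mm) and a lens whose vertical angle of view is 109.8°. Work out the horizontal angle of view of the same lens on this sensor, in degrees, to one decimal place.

From the vertical AOV: f = 15.6 / (2·tan(54.9°)) = 15.6 / 2.84571 ≈ 5.4819 mm.
Horizontal AOV = 2·arctan(23.5 / (2 × 5.4819)) = 2·arctan(2.14340) ≈ 129.9774°.

130.0°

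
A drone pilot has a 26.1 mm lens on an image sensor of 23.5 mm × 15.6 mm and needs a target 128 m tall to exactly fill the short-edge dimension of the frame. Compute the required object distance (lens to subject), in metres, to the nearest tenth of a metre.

W: 128 m = 128000 mm.
Magnification m = h/W = dᵢ/dₒ; combined with 1/f = 1/dₒ + 1/dᵢ this gives dₒ = f·(1 + W/h).
dₒ = 26.1 mm × (1 + 128000/15.6) = 26.1 × 8206.1282 ≈ 214179.946 mm = 214.18 m.

214.2 m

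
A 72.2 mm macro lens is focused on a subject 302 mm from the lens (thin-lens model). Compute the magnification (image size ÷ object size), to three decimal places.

Thin lens: 1/f = 1/dₒ + 1/dᵢ → 1/dᵢ = 1/72.2 − 1/302 = 0.0105392 mm⁻¹, so dᵢ ≈ 94.8842 mm.
Magnification m = dᵢ/dₒ = 94.8842/302 ≈ 0.31419.

0.314×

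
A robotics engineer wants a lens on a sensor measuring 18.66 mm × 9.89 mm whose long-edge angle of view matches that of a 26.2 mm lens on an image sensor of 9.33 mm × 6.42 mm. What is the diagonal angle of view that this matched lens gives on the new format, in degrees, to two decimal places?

Equal long-edge AOV ⇒ f₂ = f₁ · 18.66/9.33 = 26.2 × 2.00000 ≈ 52.4000 mm.
Sensor diagonal = √(18.66² + 9.89²) = √446.0077 ≈ 21.1189 mm.
Diagonal AOV on the new format = 2·arctan(21.1189 / (2 × 52.4000)) = 2·arctan(0.20152) ≈ 22.7869°.

22.79°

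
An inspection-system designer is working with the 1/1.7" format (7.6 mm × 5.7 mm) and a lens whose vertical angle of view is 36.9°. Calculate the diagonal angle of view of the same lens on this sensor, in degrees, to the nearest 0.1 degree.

58.2°

From the vertical AOV: f = 5.7 / (2·tan(18.45°)) = 5.7 / 0.66725 ≈ 8.5425 mm.
Sensor diagonal = √(7.6² + 5.7²) = √90.2500 ≈ 9.5000 mm.
Diagonal AOV = 2·arctan(9.5000 / (2 × 8.5425)) = 2·arctan(0.55604) ≈ 58.1518°.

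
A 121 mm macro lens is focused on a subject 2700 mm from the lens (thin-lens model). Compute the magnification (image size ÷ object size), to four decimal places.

0.0469×

Thin lens: 1/f = 1/dₒ + 1/dᵢ → 1/dᵢ = 1/121 − 1/2700 = 0.0078941 mm⁻¹, so dᵢ ≈ 126.6770 mm.
Magnification m = dᵢ/dₒ = 126.6770/2700 ≈ 0.04692.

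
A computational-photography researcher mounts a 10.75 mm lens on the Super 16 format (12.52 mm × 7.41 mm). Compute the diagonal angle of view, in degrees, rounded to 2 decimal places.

68.17°

Sensor diagonal = √(12.52² + 7.41²) = √211.6585 ≈ 14.5485 mm.
Angle of view α = 2·arctan(d/2f) with d = 14.5485 mm and f = 10.75 mm.
d/2f = 0.67667; arctan(0.67667) ≈ 34.0852°, so α ≈ 68.1704°.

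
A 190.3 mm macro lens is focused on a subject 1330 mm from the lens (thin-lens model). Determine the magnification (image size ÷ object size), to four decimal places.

Thin lens: 1/f = 1/dₒ + 1/dᵢ → 1/dᵢ = 1/190.3 − 1/1330 = 0.0045030 mm⁻¹, so dᵢ ≈ 222.0751 mm.
Magnification m = dᵢ/dₒ = 222.0751/1330 ≈ 0.16697.

0.1670×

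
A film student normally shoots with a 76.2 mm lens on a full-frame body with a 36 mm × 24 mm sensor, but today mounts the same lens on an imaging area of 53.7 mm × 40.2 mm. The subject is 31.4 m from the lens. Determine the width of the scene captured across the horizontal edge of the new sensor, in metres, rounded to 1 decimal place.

The focal length stays 76.2 mm; the relevant sensor dimension is now w = 53.7 mm. Object distance dₒ = 31.4 m = 31400 mm.
Thin-lens field width W = w·(dₒ − f)/f = 53.7 × (31400 − 76.2)/76.2 ≈ 22074.646 mm = 22.0746 m.

22.1 m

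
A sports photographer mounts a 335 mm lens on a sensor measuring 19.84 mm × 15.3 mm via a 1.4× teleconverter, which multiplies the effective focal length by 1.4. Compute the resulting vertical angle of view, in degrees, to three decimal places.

Effective focal length f = 335 × 1.4 = 469 mm.
α = 2·arctan(15.3 / (2 × 469)) = 2·arctan(0.01631) ≈ 1.8690°.

1.869°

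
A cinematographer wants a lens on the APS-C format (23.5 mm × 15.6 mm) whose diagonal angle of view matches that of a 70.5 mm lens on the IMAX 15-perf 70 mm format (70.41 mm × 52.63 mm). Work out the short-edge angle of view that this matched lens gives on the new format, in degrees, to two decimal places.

Sensor diagonal = √(70.41² + 52.63²) = √7727.4850 ≈ 87.9061 mm.
Sensor diagonal = √(23.5² + 15.6²) = √795.6100 ≈ 28.2066 mm.
Equal diagonal AOV ⇒ f₂ = f₁ · 28.2066/87.9061 = 70.5 × 0.32087 ≈ 22.6214 mm.
Short-edge AOV on the new format = 2·arctan(15.6 / (2 × 22.6214)) = 2·arctan(0.34481) ≈ 38.0490°.

38.05°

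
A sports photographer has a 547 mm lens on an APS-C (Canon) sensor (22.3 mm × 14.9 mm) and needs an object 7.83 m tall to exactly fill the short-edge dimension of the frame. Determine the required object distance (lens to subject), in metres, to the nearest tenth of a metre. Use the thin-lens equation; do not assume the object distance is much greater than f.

288.0 m

W: 7.83 m = 7830 mm.
Magnification m = h/W = dᵢ/dₒ; combined with 1/f = 1/dₒ + 1/dᵢ this gives dₒ = f·(1 + W/h).
dₒ = 547 mm × (1 + 7830/14.9) = 547 × 526.5034 ≈ 287997.336 mm = 287.997 m.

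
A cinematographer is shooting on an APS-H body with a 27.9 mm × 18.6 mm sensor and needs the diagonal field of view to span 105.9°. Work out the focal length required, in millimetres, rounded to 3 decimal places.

Sensor diagonal = √(27.9² + 18.6²) = √1124.3700 ≈ 33.5316 mm.
From α = 2·arctan(d/2f) we get f = d / (2·tan(α/2)).
With d = 33.5316 mm and α/2 = 52.95°, tan(α/2) ≈ 1.32464, so f ≈ 33.5316 / 2.64928 ≈ 12.6569 mm.

12.657 mm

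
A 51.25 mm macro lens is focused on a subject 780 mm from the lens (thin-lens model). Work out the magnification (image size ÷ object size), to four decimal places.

Thin lens: 1/f = 1/dₒ + 1/dᵢ → 1/dᵢ = 1/51.25 − 1/780 = 0.0182301 mm⁻¹, so dᵢ ≈ 54.8542 mm.
Magnification m = dᵢ/dₒ = 54.8542/780 ≈ 0.07033.

0.0703×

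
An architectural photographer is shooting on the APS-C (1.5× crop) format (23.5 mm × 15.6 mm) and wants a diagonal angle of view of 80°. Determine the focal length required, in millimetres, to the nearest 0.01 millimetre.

Sensor diagonal = √(23.5² + 15.6²) = √795.6100 ≈ 28.2066 mm.
From α = 2·arctan(d/2f) we get f = d / (2·tan(α/2)).
With d = 28.2066 mm and α/2 = 40°, tan(α/2) ≈ 0.83910, so f ≈ 28.2066 / 1.67820 ≈ 16.8076 mm.

16.81 mm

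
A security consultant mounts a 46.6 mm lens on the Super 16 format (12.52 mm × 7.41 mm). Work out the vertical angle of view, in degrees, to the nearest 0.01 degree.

Angle of view α = 2·arctan(h/2f) with h = 7.41 mm and f = 46.6 mm.
h/2f = 0.07951; arctan(0.07951) ≈ 4.5458°, so α ≈ 9.0916°.

9.09°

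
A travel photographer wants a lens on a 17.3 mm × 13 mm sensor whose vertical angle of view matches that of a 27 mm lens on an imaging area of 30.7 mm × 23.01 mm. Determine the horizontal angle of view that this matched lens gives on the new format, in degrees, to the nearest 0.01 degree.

Equal vertical AOV ⇒ f₂ = f₁ · 13/23.01 = 27 × 0.56497 ≈ 15.2542 mm.
Horizontal AOV on the new format = 2·arctan(17.3 / (2 × 15.2542)) = 2·arctan(0.56706) ≈ 59.1113°.

59.11°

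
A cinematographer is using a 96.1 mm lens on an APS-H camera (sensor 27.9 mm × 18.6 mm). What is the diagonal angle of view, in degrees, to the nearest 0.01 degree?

Sensor diagonal = √(27.9² + 18.6²) = √1124.3700 ≈ 33.5316 mm.
Angle of view α = 2·arctan(d/2f) with d = 33.5316 mm and f = 96.1 mm.
d/2f = 0.17446; arctan(0.17446) ≈ 9.8963°, so α ≈ 19.7927°.

19.79°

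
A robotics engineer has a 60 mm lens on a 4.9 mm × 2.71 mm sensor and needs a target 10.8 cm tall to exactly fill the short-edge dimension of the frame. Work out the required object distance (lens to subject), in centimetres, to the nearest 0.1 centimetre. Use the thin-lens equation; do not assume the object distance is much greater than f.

W: 10.8 cm = 108 mm.
Magnification m = h/W = dᵢ/dₒ; combined with 1/f = 1/dₒ + 1/dᵢ this gives dₒ = f·(1 + W/h).
dₒ = 60 mm × (1 + 108/2.71) = 60 × 40.8524 ≈ 2451.144 mm = 245.114 cm.

245.1 cm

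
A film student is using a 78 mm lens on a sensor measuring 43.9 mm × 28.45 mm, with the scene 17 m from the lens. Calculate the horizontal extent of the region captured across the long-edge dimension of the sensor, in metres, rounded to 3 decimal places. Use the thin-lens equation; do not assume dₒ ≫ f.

9.524 m

dₒ: 17 m = 17000 mm.
Similar triangles through the lens centre give W/dₒ = w/dᵢ; with 1/f = 1/dₒ + 1/dᵢ this gives W = w·(dₒ − f)/f.
W = 43.9 mm × (17000 − 78) / 78 = 43.9 × 216.9487 ≈ 9524.049 mm = 9.52405 m.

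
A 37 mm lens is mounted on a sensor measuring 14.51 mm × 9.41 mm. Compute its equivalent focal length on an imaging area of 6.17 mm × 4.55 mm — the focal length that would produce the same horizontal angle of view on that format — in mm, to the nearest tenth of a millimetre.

Equal angle of view means equal width/f ratio, so f₂ = f₁ · (width₂/width₁) = 37 × 6.17/14.51.
f₂ = 37 × 0.42522 ≈ 15.733 mm.

15.7 mm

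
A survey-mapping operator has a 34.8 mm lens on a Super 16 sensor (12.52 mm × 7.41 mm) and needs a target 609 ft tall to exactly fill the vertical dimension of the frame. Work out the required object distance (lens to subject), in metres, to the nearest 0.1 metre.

W: 609 ft × 304.8 mm/ft = 185623.19 mm.
Magnification m = h/W = dᵢ/dₒ; combined with 1/f = 1/dₒ + 1/dᵢ this gives dₒ = f·(1 + W/h).
dₒ = 34.8 mm × (1 + 185623/7.41) = 34.8 × 25051.3636 ≈ 871787.452 mm = 871.787 m.

871.8 m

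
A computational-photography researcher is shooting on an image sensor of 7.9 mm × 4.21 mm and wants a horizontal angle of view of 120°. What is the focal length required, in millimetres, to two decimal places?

2.28 mm

From α = 2·arctan(w/2f) we get f = w / (2·tan(α/2)).
With w = 7.9 mm and α/2 = 60°, tan(α/2) ≈ 1.73205, so f ≈ 7.9 / 3.46410 ≈ 2.2805 mm.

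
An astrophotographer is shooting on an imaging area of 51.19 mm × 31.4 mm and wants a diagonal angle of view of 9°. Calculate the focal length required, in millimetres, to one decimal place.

381.5 mm

Sensor diagonal = √(51.19² + 31.4²) = √3606.3761 ≈ 60.0531 mm.
From α = 2·arctan(d/2f) we get f = d / (2·tan(α/2)).
With d = 60.0531 mm and α/2 = 4.5°, tan(α/2) ≈ 0.07870, so f ≈ 60.0531 / 0.15740 ≈ 381.5236 mm.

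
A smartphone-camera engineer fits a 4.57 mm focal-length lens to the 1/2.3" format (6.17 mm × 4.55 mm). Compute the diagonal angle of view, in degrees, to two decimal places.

79.98°

Sensor diagonal = √(6.17² + 4.55²) = √58.7714 ≈ 7.6663 mm.
Angle of view α = 2·arctan(d/2f) with d = 7.6663 mm and f = 4.57 mm.
d/2f = 0.83876; arctan(0.83876) ≈ 39.9885°, so α ≈ 79.9770°.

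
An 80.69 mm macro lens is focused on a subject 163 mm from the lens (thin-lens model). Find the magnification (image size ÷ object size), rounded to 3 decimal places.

Thin lens: 1/f = 1/dₒ + 1/dᵢ → 1/dᵢ = 1/80.69 − 1/163 = 0.0062581 mm⁻¹, so dᵢ ≈ 159.7919 mm.
Magnification m = dᵢ/dₒ = 159.7919/163 ≈ 0.98032.

0.980×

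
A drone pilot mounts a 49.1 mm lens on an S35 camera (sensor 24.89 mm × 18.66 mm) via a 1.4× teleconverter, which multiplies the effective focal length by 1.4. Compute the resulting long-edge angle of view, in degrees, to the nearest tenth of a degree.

20.5°

Effective focal length f = 49.1 × 1.4 = 68.74 mm.
α = 2·arctan(24.89 / (2 × 68.74)) = 2·arctan(0.18104) ≈ 20.5239°.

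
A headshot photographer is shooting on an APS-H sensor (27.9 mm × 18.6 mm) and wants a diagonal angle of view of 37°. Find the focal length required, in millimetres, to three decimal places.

50.108 mm

Sensor diagonal = √(27.9² + 18.6²) = √1124.3700 ≈ 33.5316 mm.
From α = 2·arctan(d/2f) we get f = d / (2·tan(α/2)).
With d = 33.5316 mm and α/2 = 18.5°, tan(α/2) ≈ 0.33460, so f ≈ 33.5316 / 0.66919 ≈ 50.1077 mm.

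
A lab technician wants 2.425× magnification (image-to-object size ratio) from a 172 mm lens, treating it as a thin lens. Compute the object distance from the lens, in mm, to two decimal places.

With m = dᵢ/dₒ and 1/f = 1/dₒ + 1/dᵢ, substituting dᵢ = m·dₒ gives 1/f = (1 + 1/m)/dₒ, hence dₒ = f·(1 + 1/m).
dₒ = 172 × (1 + 1/2.425) = 172 × 1.41237 ≈ 242.928 mm.

242.93 mm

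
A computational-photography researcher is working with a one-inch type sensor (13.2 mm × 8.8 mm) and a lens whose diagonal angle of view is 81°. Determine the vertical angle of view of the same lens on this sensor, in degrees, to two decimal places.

50.70°

Sensor diagonal = √(13.2² + 8.8²) = √251.6800 ≈ 15.8644 mm.
From the diagonal AOV: f = 15.8644 / (2·tan(40.5°)) = 15.8644 / 1.70816 ≈ 9.2874 mm.
Vertical AOV = 2·arctan(8.8 / (2 × 9.2874)) = 2·arctan(0.47376) ≈ 50.6993°.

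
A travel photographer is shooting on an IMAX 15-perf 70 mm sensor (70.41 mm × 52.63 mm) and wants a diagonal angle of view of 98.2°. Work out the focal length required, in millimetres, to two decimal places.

Sensor diagonal = √(70.41² + 52.63²) = √7727.4850 ≈ 87.9061 mm.
From α = 2·arctan(d/2f) we get f = d / (2·tan(α/2)).
With d = 87.9061 mm and α/2 = 49.1°, tan(α/2) ≈ 1.15443, so f ≈ 87.9061 / 2.30886 ≈ 38.0733 mm.

38.07 mm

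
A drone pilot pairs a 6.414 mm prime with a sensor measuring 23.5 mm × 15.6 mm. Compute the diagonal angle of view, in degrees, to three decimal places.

131.089°

Sensor diagonal = √(23.5² + 15.6²) = √795.6100 ≈ 28.2066 mm.
Angle of view α = 2·arctan(d/2f) with d = 28.2066 mm and f = 6.414 mm.
d/2f = 2.19883; arctan(2.19883) ≈ 65.5445°, so α ≈ 131.0891°.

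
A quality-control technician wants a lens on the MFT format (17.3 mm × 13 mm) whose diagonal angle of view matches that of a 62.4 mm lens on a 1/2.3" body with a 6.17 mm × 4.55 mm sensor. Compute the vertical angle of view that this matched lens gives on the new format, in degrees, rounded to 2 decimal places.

Sensor diagonal = √(6.17² + 4.55²) = √58.7714 ≈ 7.6663 mm.
Sensor diagonal = √(17.3² + 13²) = √468.2900 ≈ 21.6400 mm.
Equal diagonal AOV ⇒ f₂ = f₁ · 21.6400/7.6663 = 62.4 × 2.82276 ≈ 176.1404 mm.
Vertical AOV on the new format = 2·arctan(13 / (2 × 176.1404)) = 2·arctan(0.03690) ≈ 4.2268°.

4.23°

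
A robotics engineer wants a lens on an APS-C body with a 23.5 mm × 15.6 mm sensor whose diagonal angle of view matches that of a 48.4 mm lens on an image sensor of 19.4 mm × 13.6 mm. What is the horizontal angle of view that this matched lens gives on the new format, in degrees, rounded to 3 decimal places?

23.051°

Sensor diagonal = √(19.4² + 13.6²) = √561.3200 ≈ 23.6922 mm.
Sensor diagonal = √(23.5² + 15.6²) = √795.6100 ≈ 28.2066 mm.
Equal diagonal AOV ⇒ f₂ = f₁ · 28.2066/23.6922 = 48.4 × 1.19054 ≈ 57.6223 mm.
Horizontal AOV on the new format = 2·arctan(23.5 / (2 × 57.6223)) = 2·arctan(0.20391) ≈ 23.0508°.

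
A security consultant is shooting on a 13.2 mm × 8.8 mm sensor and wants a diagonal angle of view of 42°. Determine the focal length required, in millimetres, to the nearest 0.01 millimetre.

Sensor diagonal = √(13.2² + 8.8²) = √251.6800 ≈ 15.8644 mm.
From α = 2·arctan(d/2f) we get f = d / (2·tan(α/2)).
With d = 15.8644 mm and α/2 = 21°, tan(α/2) ≈ 0.38386, so f ≈ 15.8644 / 0.76773 ≈ 20.6641 mm.

20.66 mm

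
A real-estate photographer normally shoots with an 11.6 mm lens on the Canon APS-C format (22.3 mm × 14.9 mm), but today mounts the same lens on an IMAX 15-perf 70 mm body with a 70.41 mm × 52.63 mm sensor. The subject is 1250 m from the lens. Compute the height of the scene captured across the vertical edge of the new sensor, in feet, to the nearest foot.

18607 ft

The focal length stays 11.6 mm; the relevant sensor dimension is now h = 52.63 mm. Object distance dₒ = 1250 m = 1.25e+06 mm.
Thin-lens field height W = h·(dₒ − f)/f = 52.63 × (1.25e+06 − 11.6)/11.6 ≈ 5671283.577 mm = 5671283.577/304.8 ft = 18606.6 ft.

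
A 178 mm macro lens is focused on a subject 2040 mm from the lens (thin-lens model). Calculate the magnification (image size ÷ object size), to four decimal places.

Thin lens: 1/f = 1/dₒ + 1/dᵢ → 1/dᵢ = 1/178 − 1/2040 = 0.0051278 mm⁻¹, so dᵢ ≈ 195.0161 mm.
Magnification m = dᵢ/dₒ = 195.0161/2040 ≈ 0.09560.

0.0956×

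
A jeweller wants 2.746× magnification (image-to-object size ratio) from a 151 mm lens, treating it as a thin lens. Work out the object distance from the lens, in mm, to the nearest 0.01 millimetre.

With m = dᵢ/dₒ and 1/f = 1/dₒ + 1/dᵢ, substituting dᵢ = m·dₒ gives 1/f = (1 + 1/m)/dₒ, hence dₒ = f·(1 + 1/m).
dₒ = 151 × (1 + 1/2.746) = 151 × 1.36417 ≈ 205.989 mm.

205.99 mm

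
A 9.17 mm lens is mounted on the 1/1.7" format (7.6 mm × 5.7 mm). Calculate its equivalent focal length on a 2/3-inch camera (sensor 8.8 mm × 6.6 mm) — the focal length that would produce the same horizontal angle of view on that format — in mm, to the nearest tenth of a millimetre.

Equal angle of view means equal width/f ratio, so f₂ = f₁ · (width₂/width₁) = 9.17 × 8.8/7.6.
f₂ = 9.17 × 1.15789 ≈ 10.618 mm.

10.6 mm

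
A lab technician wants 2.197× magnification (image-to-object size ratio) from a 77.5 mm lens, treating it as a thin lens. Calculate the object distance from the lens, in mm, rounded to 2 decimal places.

112.78 mm

With m = dᵢ/dₒ and 1/f = 1/dₒ + 1/dᵢ, substituting dᵢ = m·dₒ gives 1/f = (1 + 1/m)/dₒ, hence dₒ = f·(1 + 1/m).
dₒ = 77.5 × (1 + 1/2.197) = 77.5 × 1.45517 ≈ 112.775 mm.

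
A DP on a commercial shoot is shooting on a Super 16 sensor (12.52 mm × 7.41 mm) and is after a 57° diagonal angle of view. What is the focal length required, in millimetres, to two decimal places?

Sensor diagonal = √(12.52² + 7.41²) = √211.6585 ≈ 14.5485 mm.
From α = 2·arctan(d/2f) we get f = d / (2·tan(α/2)).
With d = 14.5485 mm and α/2 = 28.5°, tan(α/2) ≈ 0.54296, so f ≈ 14.5485 / 1.08591 ≈ 13.3975 mm.

13.40 mm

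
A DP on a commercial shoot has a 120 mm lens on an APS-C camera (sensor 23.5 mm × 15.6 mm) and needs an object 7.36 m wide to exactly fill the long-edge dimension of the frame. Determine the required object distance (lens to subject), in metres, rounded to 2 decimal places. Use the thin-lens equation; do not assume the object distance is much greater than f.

W: 7.36 m = 7360 mm.
Magnification m = w/W = dᵢ/dₒ; combined with 1/f = 1/dₒ + 1/dᵢ this gives dₒ = f·(1 + W/w).
dₒ = 120 mm × (1 + 7360/23.5) = 120 × 314.1915 ≈ 37702.979 mm = 37.703 m.

37.70 m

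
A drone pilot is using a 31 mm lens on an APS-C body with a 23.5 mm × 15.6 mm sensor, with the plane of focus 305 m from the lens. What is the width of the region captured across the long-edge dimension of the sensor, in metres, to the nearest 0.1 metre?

231.2 m

dₒ: 305 m = 305000 mm.
Similar triangles through the lens centre give W/dₒ = w/dᵢ; with 1/f = 1/dₒ + 1/dᵢ this gives W = w·(dₒ − f)/f.
W = 23.5 mm × (305000 − 31) / 31 = 23.5 × 9837.7097 ≈ 231186.177 mm = 231.186 m.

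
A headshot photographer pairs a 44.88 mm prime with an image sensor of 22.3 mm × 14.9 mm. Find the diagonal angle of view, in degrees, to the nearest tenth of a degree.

33.3°

Sensor diagonal = √(22.3² + 14.9²) = √719.3000 ≈ 26.8198 mm.
Angle of view α = 2·arctan(d/2f) with d = 26.8198 mm and f = 44.88 mm.
d/2f = 0.29879; arctan(0.29879) ≈ 16.6358°, so α ≈ 33.2717°.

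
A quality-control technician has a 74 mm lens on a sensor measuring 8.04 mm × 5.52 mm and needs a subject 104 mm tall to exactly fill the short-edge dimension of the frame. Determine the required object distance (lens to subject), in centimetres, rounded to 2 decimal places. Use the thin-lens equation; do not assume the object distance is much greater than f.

Magnification m = h/W = dᵢ/dₒ; combined with 1/f = 1/dₒ + 1/dᵢ this gives dₒ = f·(1 + W/h).
dₒ = 74 mm × (1 + 104/5.52) = 74 × 19.8406 ≈ 1468.203 mm = 146.82 cm.

146.82 cm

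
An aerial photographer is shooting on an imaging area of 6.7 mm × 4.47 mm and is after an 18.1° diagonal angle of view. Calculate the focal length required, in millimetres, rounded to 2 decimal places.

Sensor diagonal = √(6.7² + 4.47²) = √64.8709 ≈ 8.0542 mm.
From α = 2·arctan(d/2f) we get f = d / (2·tan(α/2)).
With d = 8.0542 mm and α/2 = 9.05°, tan(α/2) ≈ 0.15928, so f ≈ 8.0542 / 0.31856 ≈ 25.2834 mm.

25.28 mm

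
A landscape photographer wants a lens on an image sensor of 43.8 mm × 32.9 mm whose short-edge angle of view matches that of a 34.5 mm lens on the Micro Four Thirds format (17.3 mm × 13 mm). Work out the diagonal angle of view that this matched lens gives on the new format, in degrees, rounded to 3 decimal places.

Equal short-edge AOV ⇒ f₂ = f₁ · 32.9/13 = 34.5 × 2.53077 ≈ 87.3115 mm.
Sensor diagonal = √(43.8² + 32.9²) = √3000.8500 ≈ 54.7800 mm.
Diagonal AOV on the new format = 2·arctan(54.7800 / (2 × 87.3115)) = 2·arctan(0.31370) ≈ 34.8337°.

34.834°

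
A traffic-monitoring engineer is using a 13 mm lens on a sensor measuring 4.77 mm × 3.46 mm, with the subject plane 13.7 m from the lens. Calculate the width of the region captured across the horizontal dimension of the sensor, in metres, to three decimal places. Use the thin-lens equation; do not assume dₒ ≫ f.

dₒ: 13.7 m = 13700 mm.
Similar triangles through the lens centre give W/dₒ = w/dᵢ; with 1/f = 1/dₒ + 1/dᵢ this gives W = w·(dₒ − f)/f.
W = 4.77 mm × (13700 − 13) / 13 = 4.77 × 1052.8462 ≈ 5022.076 mm = 5.02208 m.

5.022 m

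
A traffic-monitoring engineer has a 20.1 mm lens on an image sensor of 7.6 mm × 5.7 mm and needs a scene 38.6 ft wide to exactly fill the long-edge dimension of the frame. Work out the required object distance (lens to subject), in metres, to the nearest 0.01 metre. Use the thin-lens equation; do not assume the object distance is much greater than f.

W: 38.6 ft × 304.8 mm/ft = 11765.28 mm.
Magnification m = w/W = dᵢ/dₒ; combined with 1/f = 1/dₒ + 1/dᵢ this gives dₒ = f·(1 + W/w).
dₒ = 20.1 mm × (1 + 11765.3/7.6) = 20.1 × 1549.0631 ≈ 31136.168 mm = 31.1362 m.

31.14 m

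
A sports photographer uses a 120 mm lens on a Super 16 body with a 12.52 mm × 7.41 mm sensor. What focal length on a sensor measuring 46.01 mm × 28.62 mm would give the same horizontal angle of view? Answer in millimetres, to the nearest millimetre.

441 mm

Equal angle of view means equal width/f ratio, so f₂ = f₁ · (width₂/width₁) = 120 × 46.01/12.52.
f₂ = 120 × 3.67492 ≈ 440.990 mm.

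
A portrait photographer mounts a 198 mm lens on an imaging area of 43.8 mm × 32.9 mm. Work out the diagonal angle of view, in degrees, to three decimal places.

Sensor diagonal = √(43.8² + 32.9²) = √3000.8500 ≈ 54.7800 mm.
Angle of view α = 2·arctan(d/2f) with d = 54.7800 mm and f = 198 mm.
d/2f = 0.13833; arctan(0.13833) ≈ 7.8759°, so α ≈ 15.7519°.

15.752°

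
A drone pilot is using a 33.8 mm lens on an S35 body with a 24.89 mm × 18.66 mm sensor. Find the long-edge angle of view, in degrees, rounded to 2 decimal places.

40.43°

Angle of view α = 2·arctan(w/2f) with w = 24.89 mm and f = 33.8 mm.
w/2f = 0.36820; arctan(0.36820) ≈ 20.2135°, so α ≈ 40.4269°.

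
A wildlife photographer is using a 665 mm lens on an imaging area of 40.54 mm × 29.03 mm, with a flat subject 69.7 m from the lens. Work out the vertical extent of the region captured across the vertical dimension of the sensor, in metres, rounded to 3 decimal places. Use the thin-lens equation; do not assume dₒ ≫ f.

3.014 m

dₒ: 69.7 m = 69700 mm.
Similar triangles through the lens centre give W/dₒ = h/dᵢ; with 1/f = 1/dₒ + 1/dᵢ this gives W = h·(dₒ − f)/f.
W = 29.03 mm × (69700 − 665) / 665 = 29.03 × 103.8120 ≈ 3013.663 mm = 3.01366 m.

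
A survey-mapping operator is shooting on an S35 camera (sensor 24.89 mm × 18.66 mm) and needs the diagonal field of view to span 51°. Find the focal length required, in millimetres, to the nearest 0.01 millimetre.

Sensor diagonal = √(24.89² + 18.66²) = √967.7077 ≈ 31.1080 mm.
From α = 2·arctan(d/2f) we get f = d / (2·tan(α/2)).
With d = 31.1080 mm and α/2 = 25.5°, tan(α/2) ≈ 0.47698, so f ≈ 31.1080 / 0.95395 ≈ 32.6096 mm.

32.61 mm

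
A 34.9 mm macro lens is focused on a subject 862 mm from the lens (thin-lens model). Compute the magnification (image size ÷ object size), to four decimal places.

Thin lens: 1/f = 1/dₒ + 1/dᵢ → 1/dᵢ = 1/34.9 − 1/862 = 0.0274932 mm⁻¹, so dᵢ ≈ 36.3726 mm.
Magnification m = dᵢ/dₒ = 36.3726/862 ≈ 0.04220.

0.0422×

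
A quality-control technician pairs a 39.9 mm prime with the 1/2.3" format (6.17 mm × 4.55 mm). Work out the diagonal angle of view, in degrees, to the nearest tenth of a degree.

Sensor diagonal = √(6.17² + 4.55²) = √58.7714 ≈ 7.6663 mm.
Angle of view α = 2·arctan(d/2f) with d = 7.6663 mm and f = 39.9 mm.
d/2f = 0.09607; arctan(0.09607) ≈ 5.4875°, so α ≈ 10.9749°.

11.0°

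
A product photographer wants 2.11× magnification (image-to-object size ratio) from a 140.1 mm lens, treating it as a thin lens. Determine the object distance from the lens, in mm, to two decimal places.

With m = dᵢ/dₒ and 1/f = 1/dₒ + 1/dᵢ, substituting dᵢ = m·dₒ gives 1/f = (1 + 1/m)/dₒ, hence dₒ = f·(1 + 1/m).
dₒ = 140.1 × (1 + 1/2.11) = 140.1 × 1.47393 ≈ 206.498 mm.

206.50 mm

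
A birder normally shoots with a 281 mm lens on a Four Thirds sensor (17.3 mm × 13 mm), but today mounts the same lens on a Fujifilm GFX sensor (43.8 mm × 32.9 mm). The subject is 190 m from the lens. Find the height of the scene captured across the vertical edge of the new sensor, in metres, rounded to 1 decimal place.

The focal length stays 281 mm; the relevant sensor dimension is now h = 32.9 mm. Object distance dₒ = 190 m = 190000 mm.
Thin-lens field height W = h·(dₒ − f)/f = 32.9 × (190000 − 281)/281 ≈ 22212.652 mm = 22.2127 m.

22.2 m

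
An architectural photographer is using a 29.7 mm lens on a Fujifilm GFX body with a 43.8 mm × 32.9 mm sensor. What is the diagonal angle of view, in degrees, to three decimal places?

Sensor diagonal = √(43.8² + 32.9²) = √3000.8500 ≈ 54.7800 mm.
Angle of view α = 2·arctan(d/2f) with d = 54.7800 mm and f = 29.7 mm.
d/2f = 0.92222; arctan(0.92222) ≈ 42.6829°, so α ≈ 85.3659°.

85.366°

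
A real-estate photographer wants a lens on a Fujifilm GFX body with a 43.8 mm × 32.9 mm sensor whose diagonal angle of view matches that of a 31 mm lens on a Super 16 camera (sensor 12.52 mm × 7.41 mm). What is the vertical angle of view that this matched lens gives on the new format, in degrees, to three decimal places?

16.044°

Sensor diagonal = √(12.52² + 7.41²) = √211.6585 ≈ 14.5485 mm.
Sensor diagonal = √(43.8² + 32.9²) = √3000.8500 ≈ 54.7800 mm.
Equal diagonal AOV ⇒ f₂ = f₁ · 54.7800/14.5485 = 31 × 3.76534 ≈ 116.7256 mm.
Vertical AOV on the new format = 2·arctan(32.9 / (2 × 116.7256)) = 2·arctan(0.14093) ≈ 16.0436°.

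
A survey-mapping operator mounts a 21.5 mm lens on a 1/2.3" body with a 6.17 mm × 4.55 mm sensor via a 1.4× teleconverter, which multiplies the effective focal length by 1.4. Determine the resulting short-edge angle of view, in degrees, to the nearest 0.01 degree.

8.64°

Effective focal length f = 21.5 × 1.4 = 30.1 mm.
α = 2·arctan(4.55 / (2 × 30.1)) = 2·arctan(0.07558) ≈ 8.6446°.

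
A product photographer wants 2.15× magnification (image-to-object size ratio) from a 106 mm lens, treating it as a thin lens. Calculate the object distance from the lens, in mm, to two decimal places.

155.30 mm

With m = dᵢ/dₒ and 1/f = 1/dₒ + 1/dᵢ, substituting dᵢ = m·dₒ gives 1/f = (1 + 1/m)/dₒ, hence dₒ = f·(1 + 1/m).
dₒ = 106 × (1 + 1/2.15) = 106 × 1.46512 ≈ 155.302 mm.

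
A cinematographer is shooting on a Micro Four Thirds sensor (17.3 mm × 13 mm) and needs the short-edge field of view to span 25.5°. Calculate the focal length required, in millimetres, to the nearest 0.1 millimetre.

28.7 mm

From α = 2·arctan(h/2f) we get f = h / (2·tan(α/2)).
With h = 13 mm and α/2 = 12.75°, tan(α/2) ≈ 0.22628, so f ≈ 13 / 0.45255 ≈ 28.7259 mm.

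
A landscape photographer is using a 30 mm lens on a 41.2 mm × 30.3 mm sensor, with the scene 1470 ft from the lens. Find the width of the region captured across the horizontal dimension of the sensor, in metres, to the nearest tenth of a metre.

615.3 m

dₒ: 1470 ft × 304.8 mm/ft = 448055.99 mm.
Similar triangles through the lens centre give W/dₒ = w/dᵢ; with 1/f = 1/dₒ + 1/dᵢ this gives W = w·(dₒ − f)/f.
W = 41.2 mm × (448056 − 30) / 30 = 41.2 × 14934.1995 ≈ 615289.020 mm = 615.289 m.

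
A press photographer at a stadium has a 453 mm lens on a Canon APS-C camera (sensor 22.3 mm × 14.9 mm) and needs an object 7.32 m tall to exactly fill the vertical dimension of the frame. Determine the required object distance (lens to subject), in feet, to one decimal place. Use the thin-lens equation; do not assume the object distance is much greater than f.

731.6 ft

W: 7.32 m = 7320 mm.
Magnification m = h/W = dᵢ/dₒ; combined with 1/f = 1/dₒ + 1/dᵢ this gives dₒ = f·(1 + W/h).
dₒ = 453 mm × (1 + 7320/14.9) = 453 × 492.2752 ≈ 223000.651 mm = 223000.651/304.8 ft = 731.629 ft.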